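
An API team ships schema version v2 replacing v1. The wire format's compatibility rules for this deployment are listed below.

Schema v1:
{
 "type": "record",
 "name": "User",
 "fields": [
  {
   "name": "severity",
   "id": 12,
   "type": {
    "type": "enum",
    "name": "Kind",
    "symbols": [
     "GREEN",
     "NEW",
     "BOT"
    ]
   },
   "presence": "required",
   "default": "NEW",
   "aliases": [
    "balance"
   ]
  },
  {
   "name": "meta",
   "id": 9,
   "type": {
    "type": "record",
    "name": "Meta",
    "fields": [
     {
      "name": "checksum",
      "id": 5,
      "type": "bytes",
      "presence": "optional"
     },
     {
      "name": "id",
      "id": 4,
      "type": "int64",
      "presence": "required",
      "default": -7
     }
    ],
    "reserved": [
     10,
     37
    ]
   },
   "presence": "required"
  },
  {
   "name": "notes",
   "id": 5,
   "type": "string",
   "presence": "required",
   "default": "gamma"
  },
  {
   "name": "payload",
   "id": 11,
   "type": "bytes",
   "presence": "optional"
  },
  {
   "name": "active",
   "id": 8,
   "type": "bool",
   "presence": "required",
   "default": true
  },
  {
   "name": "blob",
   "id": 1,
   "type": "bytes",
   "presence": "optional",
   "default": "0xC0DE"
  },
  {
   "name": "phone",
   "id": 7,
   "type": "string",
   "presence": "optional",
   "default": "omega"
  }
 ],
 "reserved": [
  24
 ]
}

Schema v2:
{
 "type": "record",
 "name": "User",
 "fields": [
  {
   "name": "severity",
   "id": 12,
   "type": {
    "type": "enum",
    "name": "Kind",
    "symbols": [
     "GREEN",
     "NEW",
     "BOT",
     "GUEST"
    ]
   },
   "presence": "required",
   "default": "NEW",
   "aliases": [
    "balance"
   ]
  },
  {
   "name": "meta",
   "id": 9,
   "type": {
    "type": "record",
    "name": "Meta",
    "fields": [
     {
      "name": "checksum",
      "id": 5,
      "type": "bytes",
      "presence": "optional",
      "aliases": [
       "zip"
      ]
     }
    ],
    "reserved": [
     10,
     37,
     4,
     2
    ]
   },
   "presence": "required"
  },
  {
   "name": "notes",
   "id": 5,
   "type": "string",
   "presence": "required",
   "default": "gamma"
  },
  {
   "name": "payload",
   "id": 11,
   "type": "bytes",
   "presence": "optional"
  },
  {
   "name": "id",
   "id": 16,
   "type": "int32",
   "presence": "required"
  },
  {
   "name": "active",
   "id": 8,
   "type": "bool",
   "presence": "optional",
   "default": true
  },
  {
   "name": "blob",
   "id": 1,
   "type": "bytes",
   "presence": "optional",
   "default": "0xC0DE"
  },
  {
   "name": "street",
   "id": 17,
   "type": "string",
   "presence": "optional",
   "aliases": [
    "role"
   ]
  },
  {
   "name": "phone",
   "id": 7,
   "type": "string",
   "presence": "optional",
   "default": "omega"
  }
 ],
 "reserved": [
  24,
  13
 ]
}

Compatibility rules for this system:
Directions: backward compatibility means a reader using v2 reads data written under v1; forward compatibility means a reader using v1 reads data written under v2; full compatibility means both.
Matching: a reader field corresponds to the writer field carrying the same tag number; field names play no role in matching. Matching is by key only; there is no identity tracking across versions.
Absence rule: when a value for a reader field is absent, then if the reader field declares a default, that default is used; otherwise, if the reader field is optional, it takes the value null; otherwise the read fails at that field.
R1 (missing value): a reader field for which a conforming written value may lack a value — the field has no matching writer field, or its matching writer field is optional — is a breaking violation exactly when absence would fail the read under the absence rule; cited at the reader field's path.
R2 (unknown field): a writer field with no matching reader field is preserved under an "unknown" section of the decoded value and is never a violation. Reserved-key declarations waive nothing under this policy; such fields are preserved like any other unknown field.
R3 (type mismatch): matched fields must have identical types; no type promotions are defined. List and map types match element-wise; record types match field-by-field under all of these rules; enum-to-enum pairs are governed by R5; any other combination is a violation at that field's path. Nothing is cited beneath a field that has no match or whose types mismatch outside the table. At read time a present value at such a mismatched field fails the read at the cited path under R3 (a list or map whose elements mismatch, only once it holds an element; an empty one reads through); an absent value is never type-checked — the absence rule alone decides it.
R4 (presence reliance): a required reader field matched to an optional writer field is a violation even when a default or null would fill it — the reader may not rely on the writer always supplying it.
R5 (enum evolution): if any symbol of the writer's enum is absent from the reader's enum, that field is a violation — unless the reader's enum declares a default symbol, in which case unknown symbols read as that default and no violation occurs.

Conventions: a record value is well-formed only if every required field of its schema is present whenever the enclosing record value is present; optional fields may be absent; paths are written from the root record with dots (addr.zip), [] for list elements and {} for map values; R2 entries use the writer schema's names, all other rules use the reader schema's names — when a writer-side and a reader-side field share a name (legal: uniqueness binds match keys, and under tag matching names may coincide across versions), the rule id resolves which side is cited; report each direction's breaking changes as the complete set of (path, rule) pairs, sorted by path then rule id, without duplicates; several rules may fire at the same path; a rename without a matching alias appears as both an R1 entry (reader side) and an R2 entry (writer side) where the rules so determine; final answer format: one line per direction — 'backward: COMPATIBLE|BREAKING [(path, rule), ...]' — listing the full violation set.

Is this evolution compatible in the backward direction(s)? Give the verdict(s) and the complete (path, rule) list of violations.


the writer's type comes first in each User pair
backward analysis of User with v2 as reader and v1 as writer:
  severity: paired with writer severity (Kind -> Kind; writer required)
  meta: paired with writer meta (Meta -> Meta; writer required)
  notes: paired with writer notes (string -> string; writer required)
  payload: paired with writer payload (bytes -> bytes; writer optional)
  no writer field matches reader id
  active: paired with writer active (bool -> bool; writer required)
  blob: paired with writer blob (bytes -> bytes; writer optional)
  no writer field matches reader street
  phone: paired with writer phone (string -> string; writer optional)
  meta.checksum: paired with writer meta.checksum (bytes -> bytes; writer optional)
  writer meta.id: unknown to reader
  R1 fires at id
  => backward: BREAKING (1)
diffs on User not affecting the asked answer:
  enum Kind (field severity in record User): symbol GUEST added -> its effect on User is confined to the forward direction, not asked
  removed field id from record Meta (its key 4 joins the reserved list) -> inert for the asked User verdict: nothing fires
  field active in record User: required changed to optional -> its effect on User is confined to the forward direction, not asked
  added field street to record User: optional string, tag 17 (in v2 it sits immediately before phone) -> inert for the asked User verdict: nothing fires

backward: BREAKING [(id, R1)]


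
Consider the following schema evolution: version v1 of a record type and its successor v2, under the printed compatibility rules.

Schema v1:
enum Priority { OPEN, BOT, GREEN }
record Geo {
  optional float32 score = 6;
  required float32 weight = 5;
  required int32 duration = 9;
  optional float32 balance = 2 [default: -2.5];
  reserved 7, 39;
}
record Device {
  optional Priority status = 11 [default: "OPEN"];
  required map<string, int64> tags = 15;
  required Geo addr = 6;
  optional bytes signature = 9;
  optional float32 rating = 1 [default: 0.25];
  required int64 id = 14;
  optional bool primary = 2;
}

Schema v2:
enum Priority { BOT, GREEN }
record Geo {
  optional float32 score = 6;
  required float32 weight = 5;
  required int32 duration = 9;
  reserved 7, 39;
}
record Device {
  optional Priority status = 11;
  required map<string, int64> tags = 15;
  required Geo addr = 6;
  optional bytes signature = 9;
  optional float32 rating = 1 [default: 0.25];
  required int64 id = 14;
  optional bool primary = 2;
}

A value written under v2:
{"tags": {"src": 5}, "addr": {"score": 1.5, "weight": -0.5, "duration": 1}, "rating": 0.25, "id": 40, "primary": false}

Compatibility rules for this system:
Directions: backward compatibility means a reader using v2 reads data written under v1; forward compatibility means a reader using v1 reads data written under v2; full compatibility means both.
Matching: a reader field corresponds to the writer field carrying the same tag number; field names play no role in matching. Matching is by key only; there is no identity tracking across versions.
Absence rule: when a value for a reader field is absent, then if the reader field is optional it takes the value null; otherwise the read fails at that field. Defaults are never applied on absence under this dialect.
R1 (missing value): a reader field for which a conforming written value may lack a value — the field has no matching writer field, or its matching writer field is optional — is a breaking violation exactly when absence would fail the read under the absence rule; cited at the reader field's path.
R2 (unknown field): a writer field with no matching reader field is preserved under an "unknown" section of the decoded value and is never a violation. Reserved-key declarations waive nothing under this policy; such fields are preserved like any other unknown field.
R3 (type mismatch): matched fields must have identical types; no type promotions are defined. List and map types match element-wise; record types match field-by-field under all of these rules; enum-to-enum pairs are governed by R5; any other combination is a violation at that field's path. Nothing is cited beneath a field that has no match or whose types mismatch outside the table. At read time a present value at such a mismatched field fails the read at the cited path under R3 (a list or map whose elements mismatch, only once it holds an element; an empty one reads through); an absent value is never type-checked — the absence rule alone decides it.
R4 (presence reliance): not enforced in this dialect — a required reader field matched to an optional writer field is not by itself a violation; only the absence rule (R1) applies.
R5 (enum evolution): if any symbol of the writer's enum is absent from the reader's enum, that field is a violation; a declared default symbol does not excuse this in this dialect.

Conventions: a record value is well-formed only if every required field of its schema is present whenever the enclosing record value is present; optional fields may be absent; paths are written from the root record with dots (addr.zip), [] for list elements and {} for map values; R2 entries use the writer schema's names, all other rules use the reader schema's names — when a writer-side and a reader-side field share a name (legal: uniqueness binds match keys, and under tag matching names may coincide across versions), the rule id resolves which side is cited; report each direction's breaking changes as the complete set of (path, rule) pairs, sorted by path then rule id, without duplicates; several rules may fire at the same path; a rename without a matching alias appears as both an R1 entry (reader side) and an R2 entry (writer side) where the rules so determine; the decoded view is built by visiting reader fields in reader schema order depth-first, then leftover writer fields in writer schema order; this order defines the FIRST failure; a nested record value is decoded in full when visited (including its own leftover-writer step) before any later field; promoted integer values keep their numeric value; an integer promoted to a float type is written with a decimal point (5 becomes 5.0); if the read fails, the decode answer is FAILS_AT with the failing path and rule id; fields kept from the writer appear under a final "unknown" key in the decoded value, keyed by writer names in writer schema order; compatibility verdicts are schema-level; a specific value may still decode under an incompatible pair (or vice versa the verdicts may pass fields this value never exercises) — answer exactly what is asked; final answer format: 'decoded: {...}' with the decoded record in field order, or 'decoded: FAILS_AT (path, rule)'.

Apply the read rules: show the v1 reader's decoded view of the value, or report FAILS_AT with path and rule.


decoded: {"status": null, "tags": {"src": 5}, "addr": {"score": 1.5, "weight": -0.5, "duration": 1, "balance": null}, "signature": null, "rating": 0.25, "id": 40, "primary": false}

the writer's type comes first in each Device pair
decode walk for Device under reader schema v1:
  status := null (not supplied -> null)
  tags := {"src": 5}
  addr.score := 1.5
  addr.weight := -0.5
  addr.duration := 1
  addr.balance := null (not supplied -> null)
  signature := null (not supplied -> null)
  rating := 0.25
  id := 40
  primary := false
  => decoded: {"status": null, "tags": {"src": 5}, "addr": {"score": 1.5, "weight": -0.5, "duration": 1, "balance": null}, "signature": null, "rating": 0.25, "id": 40, "primary": false}
remaining Device differences; none change what is asked:
  enum Priority (field status in record Device): symbol OPEN removed (the field default referencing it is cleared) -> affects the rule determinations only; this particular Device value decodes identically
  removed field balance from record Geo -> fires no rule on Device under this dialect and leaves the result unchanged


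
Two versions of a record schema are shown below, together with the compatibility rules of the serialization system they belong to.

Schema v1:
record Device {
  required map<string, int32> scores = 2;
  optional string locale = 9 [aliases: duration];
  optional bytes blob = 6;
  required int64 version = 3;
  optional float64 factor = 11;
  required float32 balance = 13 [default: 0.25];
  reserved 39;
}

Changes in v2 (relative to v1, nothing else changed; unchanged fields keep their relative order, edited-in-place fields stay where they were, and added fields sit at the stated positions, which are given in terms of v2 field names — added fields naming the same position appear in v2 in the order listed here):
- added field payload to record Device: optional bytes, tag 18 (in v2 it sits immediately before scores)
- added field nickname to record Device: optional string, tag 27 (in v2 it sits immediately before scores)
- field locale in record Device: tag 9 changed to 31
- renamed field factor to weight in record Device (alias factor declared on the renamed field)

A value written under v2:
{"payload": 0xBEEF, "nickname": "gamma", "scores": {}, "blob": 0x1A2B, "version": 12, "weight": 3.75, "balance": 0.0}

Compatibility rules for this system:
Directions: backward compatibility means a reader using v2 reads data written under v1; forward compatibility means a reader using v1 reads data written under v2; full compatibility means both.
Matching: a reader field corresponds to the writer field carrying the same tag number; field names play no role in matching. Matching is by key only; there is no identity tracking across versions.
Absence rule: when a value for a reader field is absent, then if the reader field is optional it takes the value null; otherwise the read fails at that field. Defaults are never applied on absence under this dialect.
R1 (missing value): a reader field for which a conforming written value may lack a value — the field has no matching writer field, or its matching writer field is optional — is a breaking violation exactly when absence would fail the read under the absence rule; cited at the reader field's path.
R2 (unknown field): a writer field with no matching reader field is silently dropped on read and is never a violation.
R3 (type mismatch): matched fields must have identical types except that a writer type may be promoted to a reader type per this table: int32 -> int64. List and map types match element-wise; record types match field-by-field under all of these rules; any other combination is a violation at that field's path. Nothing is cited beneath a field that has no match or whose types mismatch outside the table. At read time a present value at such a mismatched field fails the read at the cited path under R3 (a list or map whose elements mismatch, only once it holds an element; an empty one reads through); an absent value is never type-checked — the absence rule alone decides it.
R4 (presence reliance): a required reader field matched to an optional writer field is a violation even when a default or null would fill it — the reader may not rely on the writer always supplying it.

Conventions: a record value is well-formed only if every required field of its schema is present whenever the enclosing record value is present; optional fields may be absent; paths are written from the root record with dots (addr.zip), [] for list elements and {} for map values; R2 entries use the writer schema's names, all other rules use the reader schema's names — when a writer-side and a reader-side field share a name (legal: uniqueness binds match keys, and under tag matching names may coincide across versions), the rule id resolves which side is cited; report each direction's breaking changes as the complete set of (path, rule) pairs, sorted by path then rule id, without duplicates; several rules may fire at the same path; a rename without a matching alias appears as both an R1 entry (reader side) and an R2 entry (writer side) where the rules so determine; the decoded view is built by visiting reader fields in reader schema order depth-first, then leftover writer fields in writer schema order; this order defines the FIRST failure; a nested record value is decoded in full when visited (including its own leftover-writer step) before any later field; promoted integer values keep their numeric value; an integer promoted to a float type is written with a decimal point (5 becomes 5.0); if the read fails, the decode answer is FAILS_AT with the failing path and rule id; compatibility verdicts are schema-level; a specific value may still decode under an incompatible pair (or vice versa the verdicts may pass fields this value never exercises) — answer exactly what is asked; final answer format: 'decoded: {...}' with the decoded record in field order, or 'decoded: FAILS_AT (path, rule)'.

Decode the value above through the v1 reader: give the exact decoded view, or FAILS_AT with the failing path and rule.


the writer's type comes first in each Device pair
migrating the Device value to v1:
  scores := {}
  locale := null (not supplied -> null)
  blob := 0x1A2B
  version := 12
  factor := 3.75 (from writer weight)
  balance := 0.0
  writer payload: unmatched, discarded
  writer nickname: unmatched, discarded
  => decoded: {"scores": {}, "locale": null, "blob": 0x1A2B, "version": 12, "factor": 3.75, "balance": 0.0}
the rest of the Device diff is inert for this question:
  added field payload to record Device: optional bytes, tag 18 (in v2 it sits immediately before scores) -> no rule fires on it and the decoded Device view is identical with or without it
  added field nickname to record Device: optional string, tag 27 (in v2 it sits immediately before scores) -> no rule fires on it and the decoded Device view is identical with or without it
  field locale in record Device: tag 9 changed to 31 -> no rule fires on it and the decoded Device view is identical with or without it
  renamed field factor to weight in record Device (alias factor declared on the renamed field) -> no rule fires on it and the decoded Device view is identical with or without it

decoded: {"scores": {}, "locale": null, "blob": 0x1A2B, "version": 12, "factor": 3.75, "balance": 0.0}


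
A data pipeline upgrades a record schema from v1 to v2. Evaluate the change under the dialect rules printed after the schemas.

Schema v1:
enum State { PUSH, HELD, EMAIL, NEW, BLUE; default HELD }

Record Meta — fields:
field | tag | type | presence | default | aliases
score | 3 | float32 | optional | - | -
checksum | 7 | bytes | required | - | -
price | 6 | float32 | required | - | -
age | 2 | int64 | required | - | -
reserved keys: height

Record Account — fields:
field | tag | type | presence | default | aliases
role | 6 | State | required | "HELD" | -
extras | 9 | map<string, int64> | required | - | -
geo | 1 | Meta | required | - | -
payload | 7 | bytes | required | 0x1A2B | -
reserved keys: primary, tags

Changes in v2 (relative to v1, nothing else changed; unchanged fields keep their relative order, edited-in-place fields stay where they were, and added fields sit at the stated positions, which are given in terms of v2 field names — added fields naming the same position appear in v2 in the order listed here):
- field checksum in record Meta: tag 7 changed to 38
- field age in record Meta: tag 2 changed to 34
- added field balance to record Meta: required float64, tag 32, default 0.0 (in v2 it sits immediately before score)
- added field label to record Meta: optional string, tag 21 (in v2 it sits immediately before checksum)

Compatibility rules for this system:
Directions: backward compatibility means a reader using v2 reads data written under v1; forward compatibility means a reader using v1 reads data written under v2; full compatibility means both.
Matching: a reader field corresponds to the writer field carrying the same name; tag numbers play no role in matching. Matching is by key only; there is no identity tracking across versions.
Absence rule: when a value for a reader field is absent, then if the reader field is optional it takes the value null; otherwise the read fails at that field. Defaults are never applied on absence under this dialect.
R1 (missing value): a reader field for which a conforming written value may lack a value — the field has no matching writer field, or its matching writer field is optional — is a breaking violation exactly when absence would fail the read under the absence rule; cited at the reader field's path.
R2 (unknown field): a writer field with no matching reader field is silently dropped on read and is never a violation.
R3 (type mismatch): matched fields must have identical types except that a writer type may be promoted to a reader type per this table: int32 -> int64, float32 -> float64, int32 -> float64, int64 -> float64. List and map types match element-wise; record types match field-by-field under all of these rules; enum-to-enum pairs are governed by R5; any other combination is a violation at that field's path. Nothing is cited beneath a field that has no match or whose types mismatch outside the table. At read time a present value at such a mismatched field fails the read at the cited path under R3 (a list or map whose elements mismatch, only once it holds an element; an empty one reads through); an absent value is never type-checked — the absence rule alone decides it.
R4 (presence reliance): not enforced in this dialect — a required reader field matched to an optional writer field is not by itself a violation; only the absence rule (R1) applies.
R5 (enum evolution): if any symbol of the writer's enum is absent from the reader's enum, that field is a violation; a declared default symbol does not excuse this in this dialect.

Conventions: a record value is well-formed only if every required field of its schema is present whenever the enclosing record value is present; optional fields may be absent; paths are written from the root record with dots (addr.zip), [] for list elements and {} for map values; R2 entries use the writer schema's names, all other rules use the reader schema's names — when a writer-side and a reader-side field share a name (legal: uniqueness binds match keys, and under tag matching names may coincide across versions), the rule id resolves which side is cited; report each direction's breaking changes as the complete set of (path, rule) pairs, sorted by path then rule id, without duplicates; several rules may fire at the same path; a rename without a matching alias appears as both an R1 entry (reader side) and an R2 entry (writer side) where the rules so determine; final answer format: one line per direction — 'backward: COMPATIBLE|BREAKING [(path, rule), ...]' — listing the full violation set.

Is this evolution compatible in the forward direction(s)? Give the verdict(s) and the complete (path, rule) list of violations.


in Account below, arrows point writer -> reader
forward pass over Account, reader schema v1, writer schema v2:
  role: State -> State, writer required; from role
  extras: map<string, int64> -> map<string, int64>, writer required; from extras
  geo: Meta -> Meta, writer required; from geo
  payload: bytes -> bytes, writer required; from payload
  geo.score: float32 -> float32, writer optional; from geo.score
  geo.checksum: bytes -> bytes, writer required; from geo.checksum
  geo.price: float32 -> float32, writer required; from geo.price
  geo.age: int64 -> int64, writer required; from geo.age
  writer field geo.balance has no reader counterpart
  writer field geo.label has no reader counterpart
  => forward: COMPATIBLE
checking off the Account differences that do not matter here:
  field checksum in record Meta: tag 7 changed to 38 -> triggers nothing under Account's printed rules — same verdict
  field age in record Meta: tag 2 changed to 34 -> triggers nothing under Account's printed rules — same verdict
  added field label to record Meta: optional string, tag 21 (in v2 it sits immediately before checksum) -> triggers nothing under Account's printed rules — same verdict
  added field balance to record Meta: required float64, tag 32, default 0.0 (in v2 it sits immediately before score) -> affects backward compatibility only, which is not asked

forward: COMPATIBLE []


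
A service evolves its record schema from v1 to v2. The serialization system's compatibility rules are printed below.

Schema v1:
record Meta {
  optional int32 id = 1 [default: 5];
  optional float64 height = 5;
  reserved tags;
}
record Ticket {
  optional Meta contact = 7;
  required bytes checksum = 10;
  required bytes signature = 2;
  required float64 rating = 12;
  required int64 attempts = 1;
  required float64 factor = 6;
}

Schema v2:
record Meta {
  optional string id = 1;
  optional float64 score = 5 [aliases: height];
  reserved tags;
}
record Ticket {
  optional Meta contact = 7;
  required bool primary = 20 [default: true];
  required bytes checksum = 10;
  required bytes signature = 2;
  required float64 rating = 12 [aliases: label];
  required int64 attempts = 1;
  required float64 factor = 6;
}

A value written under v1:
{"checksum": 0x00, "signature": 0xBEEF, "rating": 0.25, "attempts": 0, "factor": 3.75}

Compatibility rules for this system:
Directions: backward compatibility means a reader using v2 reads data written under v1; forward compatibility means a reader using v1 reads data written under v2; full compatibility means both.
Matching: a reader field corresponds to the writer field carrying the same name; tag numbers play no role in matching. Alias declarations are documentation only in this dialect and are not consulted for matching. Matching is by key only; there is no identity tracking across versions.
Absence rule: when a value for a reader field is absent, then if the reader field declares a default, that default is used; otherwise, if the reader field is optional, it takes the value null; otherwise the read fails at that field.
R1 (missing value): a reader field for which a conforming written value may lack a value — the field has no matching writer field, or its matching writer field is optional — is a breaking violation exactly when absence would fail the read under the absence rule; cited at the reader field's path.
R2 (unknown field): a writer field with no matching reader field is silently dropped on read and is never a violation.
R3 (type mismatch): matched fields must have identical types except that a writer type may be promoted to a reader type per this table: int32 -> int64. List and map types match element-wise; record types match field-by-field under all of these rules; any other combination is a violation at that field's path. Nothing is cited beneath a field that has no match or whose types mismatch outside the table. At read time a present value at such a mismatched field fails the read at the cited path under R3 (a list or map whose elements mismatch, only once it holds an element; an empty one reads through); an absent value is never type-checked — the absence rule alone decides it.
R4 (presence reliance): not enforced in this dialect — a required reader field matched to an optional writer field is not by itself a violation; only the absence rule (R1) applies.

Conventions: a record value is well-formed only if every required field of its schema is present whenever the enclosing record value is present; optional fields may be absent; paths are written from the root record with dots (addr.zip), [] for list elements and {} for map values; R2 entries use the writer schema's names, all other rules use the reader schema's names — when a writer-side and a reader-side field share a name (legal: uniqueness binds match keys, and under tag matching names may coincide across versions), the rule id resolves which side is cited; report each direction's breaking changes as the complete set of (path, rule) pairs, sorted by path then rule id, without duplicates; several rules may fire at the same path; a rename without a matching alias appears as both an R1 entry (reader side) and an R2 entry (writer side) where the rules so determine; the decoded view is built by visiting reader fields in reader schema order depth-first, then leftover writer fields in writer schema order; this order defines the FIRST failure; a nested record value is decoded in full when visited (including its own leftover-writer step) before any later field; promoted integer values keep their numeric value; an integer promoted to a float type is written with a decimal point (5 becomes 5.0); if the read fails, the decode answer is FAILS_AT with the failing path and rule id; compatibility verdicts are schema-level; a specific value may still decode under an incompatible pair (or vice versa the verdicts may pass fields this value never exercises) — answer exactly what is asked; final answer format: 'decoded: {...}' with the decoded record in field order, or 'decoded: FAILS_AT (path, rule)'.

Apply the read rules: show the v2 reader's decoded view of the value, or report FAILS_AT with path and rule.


in Ticket below, arrows point writer -> reader
decoding the Ticket value with the v2 reader:
  contact := null (not supplied -> null)
  primary := true (no value, default fills)
  checksum := 0x00
  signature := 0xBEEF
  rating := 0.25
  attempts := 0
  factor := 3.75
  => decoded: {"contact": null, "primary": true, "checksum": 0x00, "signature": 0xBEEF, "rating": 0.25, "attempts": 0, "factor": 3.75}
ruling out the remaining Ticket differences:
  field id in record Meta: type int32 changed to string (its default is dropped) -> matters for Ticket compatibility verdicts, not for this value's decode
  renamed field height to score in record Meta (alias height declared on the renamed field) -> no rule fires on it and the decoded Ticket view is identical with or without it

decoded: {"contact": null, "primary": true, "checksum": 0x00, "signature": 0xBEEF, "rating": 0.25, "attempts": 0, "factor": 3.75}


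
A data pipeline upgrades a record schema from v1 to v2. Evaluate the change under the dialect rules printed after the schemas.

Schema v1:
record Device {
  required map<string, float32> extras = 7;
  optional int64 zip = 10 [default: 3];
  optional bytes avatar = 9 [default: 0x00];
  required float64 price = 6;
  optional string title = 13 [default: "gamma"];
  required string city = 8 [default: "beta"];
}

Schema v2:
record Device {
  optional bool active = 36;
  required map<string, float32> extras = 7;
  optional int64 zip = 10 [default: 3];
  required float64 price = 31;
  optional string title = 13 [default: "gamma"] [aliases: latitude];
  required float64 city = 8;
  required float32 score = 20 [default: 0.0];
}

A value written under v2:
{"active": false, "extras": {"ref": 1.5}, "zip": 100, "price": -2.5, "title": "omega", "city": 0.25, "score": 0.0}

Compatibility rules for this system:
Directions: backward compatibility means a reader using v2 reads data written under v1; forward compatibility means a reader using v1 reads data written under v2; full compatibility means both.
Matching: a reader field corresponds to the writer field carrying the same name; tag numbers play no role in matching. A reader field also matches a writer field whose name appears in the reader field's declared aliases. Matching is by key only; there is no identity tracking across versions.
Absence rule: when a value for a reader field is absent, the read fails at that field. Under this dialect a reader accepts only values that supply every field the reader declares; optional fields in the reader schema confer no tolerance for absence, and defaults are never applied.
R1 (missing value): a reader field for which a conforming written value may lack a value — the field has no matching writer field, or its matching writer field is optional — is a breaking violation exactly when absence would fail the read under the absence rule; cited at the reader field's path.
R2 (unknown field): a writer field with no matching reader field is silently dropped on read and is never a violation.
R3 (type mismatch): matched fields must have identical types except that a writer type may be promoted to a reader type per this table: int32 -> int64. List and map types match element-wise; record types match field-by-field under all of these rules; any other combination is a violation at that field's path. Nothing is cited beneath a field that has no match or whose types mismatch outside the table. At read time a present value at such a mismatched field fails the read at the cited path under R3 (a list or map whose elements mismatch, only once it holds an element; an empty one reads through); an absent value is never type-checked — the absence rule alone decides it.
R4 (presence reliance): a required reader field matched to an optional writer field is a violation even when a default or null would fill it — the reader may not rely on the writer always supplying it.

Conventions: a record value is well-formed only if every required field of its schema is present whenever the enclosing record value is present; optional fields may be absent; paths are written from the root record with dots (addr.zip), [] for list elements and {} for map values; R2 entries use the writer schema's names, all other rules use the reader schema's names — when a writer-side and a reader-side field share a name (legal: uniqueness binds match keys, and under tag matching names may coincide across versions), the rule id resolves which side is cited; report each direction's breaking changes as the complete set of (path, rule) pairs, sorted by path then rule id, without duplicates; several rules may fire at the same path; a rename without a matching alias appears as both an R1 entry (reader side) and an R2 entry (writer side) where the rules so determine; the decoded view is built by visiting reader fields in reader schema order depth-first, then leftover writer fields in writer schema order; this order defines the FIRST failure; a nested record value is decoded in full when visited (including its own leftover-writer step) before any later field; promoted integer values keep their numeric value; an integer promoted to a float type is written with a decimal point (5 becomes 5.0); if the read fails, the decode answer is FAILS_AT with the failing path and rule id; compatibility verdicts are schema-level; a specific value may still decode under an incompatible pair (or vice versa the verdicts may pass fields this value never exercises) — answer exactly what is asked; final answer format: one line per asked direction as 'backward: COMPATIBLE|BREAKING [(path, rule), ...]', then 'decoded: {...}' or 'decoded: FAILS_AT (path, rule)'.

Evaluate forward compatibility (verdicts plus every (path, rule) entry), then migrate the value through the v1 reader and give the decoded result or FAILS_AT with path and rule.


each type pair in Device: writer, then reader
checking forward for Device: reader v1 against writer v2:
  extras: map<string, float32> -> map<string, float32>, writer required; from extras
  zip: int64 -> int64, writer optional; from zip
  avatar: no writer match
  price: float64 -> float64, writer required; from price
  title: string -> string, writer optional; from title
  city: float64 -> string, writer required; from city
  writer field active has no reader counterpart
  writer field score has no reader counterpart
  breaking: (avatar, R1)
  breaking: (city, R3)
  breaking: (title, R1)
  breaking: (zip, R1)
  => forward verdict for Device: BREAKING, 4 violation(s)
migrating the Device value to v1:
  extras := {"ref": 1.5}
  zip := 100
  read fails at avatar under R1 (no fill)
  => FAILS_AT (avatar, R1)
checking off the Device differences that do not matter here:
  field price in record Device: tag 6 changed to 31 -> triggers nothing under Device's printed rules — same verdict
  added field score to record Device: required float32, tag 20, default 0.0 (in v2 it sits last) -> its effect on Device is confined to the backward direction, not asked
  added field active to record Device: optional bool, tag 36 (in v2 it sits immediately before extras) -> its effect on Device is confined to the backward direction, not asked

forward: BREAKING [(avatar, R1), (city, R3), (title, R1), (zip, R1)]; decoded: FAILS_AT (avatar, R1)


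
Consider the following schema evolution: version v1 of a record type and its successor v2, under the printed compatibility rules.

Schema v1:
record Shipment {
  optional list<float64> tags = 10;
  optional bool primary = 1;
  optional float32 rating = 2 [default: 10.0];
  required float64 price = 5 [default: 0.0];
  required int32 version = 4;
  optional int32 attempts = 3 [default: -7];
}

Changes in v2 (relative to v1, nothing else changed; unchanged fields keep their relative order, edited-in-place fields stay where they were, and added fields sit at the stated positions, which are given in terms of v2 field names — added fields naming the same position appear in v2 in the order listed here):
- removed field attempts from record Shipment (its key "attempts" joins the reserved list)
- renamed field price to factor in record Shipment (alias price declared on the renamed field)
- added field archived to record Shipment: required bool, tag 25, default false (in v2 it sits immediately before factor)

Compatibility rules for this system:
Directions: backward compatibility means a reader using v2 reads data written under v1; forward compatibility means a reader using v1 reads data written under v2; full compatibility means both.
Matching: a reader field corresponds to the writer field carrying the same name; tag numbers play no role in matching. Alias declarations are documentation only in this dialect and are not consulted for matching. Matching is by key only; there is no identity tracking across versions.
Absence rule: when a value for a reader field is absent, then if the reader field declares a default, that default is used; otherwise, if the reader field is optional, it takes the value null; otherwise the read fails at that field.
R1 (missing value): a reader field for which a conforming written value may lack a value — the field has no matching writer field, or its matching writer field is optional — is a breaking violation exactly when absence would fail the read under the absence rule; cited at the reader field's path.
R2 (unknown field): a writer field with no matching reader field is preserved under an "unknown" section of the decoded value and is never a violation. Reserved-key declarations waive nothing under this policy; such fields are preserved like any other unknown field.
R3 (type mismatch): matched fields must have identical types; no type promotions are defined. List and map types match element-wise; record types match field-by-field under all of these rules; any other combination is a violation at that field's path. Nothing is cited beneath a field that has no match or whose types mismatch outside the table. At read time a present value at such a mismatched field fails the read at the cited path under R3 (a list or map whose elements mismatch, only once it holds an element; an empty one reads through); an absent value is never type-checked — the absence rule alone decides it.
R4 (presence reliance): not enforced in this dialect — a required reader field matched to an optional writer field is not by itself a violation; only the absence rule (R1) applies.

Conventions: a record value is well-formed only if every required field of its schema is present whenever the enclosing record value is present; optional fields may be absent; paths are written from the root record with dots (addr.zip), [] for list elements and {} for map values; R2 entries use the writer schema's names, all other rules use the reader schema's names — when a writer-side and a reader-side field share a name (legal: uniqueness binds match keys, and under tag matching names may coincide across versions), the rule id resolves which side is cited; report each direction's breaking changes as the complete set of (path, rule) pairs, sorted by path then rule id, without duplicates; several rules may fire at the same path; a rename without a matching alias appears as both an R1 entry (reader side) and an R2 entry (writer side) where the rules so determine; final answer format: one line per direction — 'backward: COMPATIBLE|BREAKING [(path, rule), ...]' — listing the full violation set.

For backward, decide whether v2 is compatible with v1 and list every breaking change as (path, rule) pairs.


backward: COMPATIBLE []

the writer's type comes first in each Shipment pair
checking backward for Shipment: reader v2 against writer v1:
  tags <- tags (list<float64> -> list<float64>, writer optional)
  primary <- primary (bool -> bool, writer optional)
  rating <- rating (float32 -> float32, writer optional)
  archived has no writer counterpart
  factor has no writer counterpart
  version <- version (int32 -> int32, writer required)
  price (writer side), unknown to reader
  attempts (writer side), unknown to reader
  => backward: COMPATIBLE
the rest of the Shipment diff is inert for this question:
  removed field attempts from record Shipment (its key "attempts" joins the reserved list) -> fires no rule on Shipment, leaving the asked answer as it is
  renamed field price to factor in record Shipment (alias price declared on the renamed field) -> fires no rule on Shipment, leaving the asked answer as it is
  added field archived to record Shipment: required bool, tag 25, default false (in v2 it sits immediately before factor) -> fires no rule on Shipment, leaving the asked answer as it is
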